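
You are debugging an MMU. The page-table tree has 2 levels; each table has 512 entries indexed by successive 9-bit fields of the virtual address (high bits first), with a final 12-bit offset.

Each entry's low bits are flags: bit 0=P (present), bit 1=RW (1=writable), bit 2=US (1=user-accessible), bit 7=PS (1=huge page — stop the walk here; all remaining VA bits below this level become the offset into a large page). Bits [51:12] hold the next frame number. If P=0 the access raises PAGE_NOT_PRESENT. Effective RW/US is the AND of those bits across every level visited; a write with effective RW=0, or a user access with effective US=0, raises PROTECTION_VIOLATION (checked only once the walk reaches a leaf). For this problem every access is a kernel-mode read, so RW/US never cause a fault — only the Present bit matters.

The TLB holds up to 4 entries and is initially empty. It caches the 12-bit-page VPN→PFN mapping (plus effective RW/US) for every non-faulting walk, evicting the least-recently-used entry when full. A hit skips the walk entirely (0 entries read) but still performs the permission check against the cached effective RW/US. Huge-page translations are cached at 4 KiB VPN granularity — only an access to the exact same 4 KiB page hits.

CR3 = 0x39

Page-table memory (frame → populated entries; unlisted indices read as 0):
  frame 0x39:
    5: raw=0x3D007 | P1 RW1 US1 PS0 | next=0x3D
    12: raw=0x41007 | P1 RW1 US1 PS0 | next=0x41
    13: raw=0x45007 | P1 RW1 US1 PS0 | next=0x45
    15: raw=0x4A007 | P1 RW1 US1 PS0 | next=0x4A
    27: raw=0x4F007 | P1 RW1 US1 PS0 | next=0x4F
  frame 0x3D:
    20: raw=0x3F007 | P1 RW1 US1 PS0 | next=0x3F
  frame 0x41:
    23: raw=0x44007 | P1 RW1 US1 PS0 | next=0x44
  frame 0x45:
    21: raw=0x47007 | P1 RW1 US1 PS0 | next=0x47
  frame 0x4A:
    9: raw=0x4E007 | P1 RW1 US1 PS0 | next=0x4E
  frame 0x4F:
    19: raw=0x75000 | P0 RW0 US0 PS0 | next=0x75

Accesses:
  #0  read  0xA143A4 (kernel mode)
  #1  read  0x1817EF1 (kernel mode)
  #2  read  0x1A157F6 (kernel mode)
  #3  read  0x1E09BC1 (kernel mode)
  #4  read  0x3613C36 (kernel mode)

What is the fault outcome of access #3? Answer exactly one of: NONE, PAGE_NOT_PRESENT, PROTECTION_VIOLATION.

Per-access translation:
#0 VA=0xA143A4 (r,kernel):
  L0 @0x39[5] → 0x3D007  P=1,RW=1,US=1,PS=0
  L1 @0x3D[20] → 0x3F007  P=1,RW=1,US=1,PS=0
  → PA=0x3F3A4  (2 entries read)
#1 VA=0x1817EF1 (r,kernel):
  L0 @0x39[12] → 0x41007  P=1,RW=1,US=1,PS=0
  L1 @0x41[23] → 0x44007  P=1,RW=1,US=1,PS=0
  → PA=0x44EF1  (2 entries read)
#2 VA=0x1A157F6 (r,kernel):
  L0 @0x39[13] → 0x45007  P=1,RW=1,US=1,PS=0
  L1 @0x45[21] → 0x47007  P=1,RW=1,US=1,PS=0
  → PA=0x477F6  (2 entries read)
#3 VA=0x1E09BC1 (r,kernel):
  L0 @0x39[15] → 0x4A007  P=1,RW=1,US=1,PS=0
  L1 @0x4A[9] → 0x4E007  P=1,RW=1,US=1,PS=0
  → PA=0x4EBC1  (2 entries read)
#4 VA=0x3613C36 (r,kernel):
  L0 @0x39[27] → 0x4F007  P=1,RW=1,US=1,PS=0
  L1 @0x4F[19] → 0x75000  P=0,RW=0,US=0,PS=0
  → PAGE_NOT_PRESENT  (2 entries read)

Access #3 fault: NONE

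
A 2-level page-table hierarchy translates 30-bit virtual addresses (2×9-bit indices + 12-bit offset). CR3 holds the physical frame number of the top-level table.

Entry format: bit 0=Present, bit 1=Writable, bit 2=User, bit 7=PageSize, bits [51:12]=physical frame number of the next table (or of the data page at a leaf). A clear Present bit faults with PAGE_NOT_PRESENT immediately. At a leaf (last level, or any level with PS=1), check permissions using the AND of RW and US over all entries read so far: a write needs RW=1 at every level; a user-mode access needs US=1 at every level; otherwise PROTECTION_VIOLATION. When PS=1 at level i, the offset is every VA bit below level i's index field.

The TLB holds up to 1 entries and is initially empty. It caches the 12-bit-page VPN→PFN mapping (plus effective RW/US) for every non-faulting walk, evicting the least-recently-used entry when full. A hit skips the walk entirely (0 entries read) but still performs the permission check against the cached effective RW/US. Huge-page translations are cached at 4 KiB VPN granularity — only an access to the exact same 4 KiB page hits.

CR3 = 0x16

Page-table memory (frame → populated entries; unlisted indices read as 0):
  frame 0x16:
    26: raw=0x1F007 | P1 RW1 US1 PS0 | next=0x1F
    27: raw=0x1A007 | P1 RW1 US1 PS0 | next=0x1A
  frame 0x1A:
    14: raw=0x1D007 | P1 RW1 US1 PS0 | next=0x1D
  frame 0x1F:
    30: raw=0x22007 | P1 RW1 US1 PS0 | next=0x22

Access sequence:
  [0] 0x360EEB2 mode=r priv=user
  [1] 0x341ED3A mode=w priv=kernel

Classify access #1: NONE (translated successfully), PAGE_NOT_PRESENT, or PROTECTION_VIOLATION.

Trace:
#0 VA=0x360EEB2 (r,user):
  L0: frame=0x16 idx=27 entry=0x1A007 [P=1 RW=1 US=1 PS=0]
  L1: frame=0x1A idx=14 entry=0x1D007 [P=1 RW=1 US=1 PS=0]
  ✓ 0x1DEB2  — 2 lookups
#1 VA=0x341ED3A (w,kernel):
  L0: frame=0x16 idx=26 entry=0x1F007 [P=1 RW=1 US=1 PS=0]
  L1: frame=0x1F idx=30 entry=0x22007 [P=1 RW=1 US=1 PS=0]
  ✓ 0x22D3A  — 2 lookups

Access #1 fault: NONE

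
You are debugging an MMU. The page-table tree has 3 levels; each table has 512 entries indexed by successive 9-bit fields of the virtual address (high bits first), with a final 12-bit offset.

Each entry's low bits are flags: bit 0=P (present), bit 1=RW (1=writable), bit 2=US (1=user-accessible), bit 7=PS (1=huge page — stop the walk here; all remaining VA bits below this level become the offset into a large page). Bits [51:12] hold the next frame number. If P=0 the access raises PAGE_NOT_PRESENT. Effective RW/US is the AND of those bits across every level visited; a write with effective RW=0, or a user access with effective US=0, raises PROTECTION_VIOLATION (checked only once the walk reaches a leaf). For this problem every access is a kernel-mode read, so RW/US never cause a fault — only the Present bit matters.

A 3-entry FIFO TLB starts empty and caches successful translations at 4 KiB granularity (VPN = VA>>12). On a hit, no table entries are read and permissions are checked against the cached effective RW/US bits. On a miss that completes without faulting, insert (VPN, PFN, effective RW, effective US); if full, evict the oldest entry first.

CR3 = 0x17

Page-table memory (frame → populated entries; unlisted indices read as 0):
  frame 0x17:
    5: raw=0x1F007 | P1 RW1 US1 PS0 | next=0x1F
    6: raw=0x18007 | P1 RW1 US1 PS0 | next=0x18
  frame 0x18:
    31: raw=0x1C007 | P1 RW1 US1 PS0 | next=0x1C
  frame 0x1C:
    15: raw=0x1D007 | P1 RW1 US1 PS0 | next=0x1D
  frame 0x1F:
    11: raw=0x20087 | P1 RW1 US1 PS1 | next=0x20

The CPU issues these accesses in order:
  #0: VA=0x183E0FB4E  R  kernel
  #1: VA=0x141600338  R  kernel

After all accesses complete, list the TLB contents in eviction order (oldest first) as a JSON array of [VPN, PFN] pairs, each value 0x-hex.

Per-access translation:
#0 VA=0x183E0FB4E (r,kernel):
  L0: frame=0x17 idx=6 entry=0x18007 [P=1 RW=1 US=1 PS=0]
  L1: frame=0x18 idx=31 entry=0x1C007 [P=1 RW=1 US=1 PS=0]
  L2: frame=0x1C idx=15 entry=0x1D007 [P=1 RW=1 US=1 PS=0]
  ⇒ phys 0x1DB4E  [3 reads]
#1 VA=0x141600338 (r,kernel):
  L0: frame=0x17 idx=5 entry=0x1F007 [P=1 RW=1 US=1 PS=0]
  L1: frame=0x1F idx=11 entry=0x20087 [P=1 RW=1 US=1 PS=1]
  ⇒ phys 0x20338 (huge @L1)  [2 reads]

TLB: [["0x183E0F", "0x1D"], ["0x141600", "0x20"]]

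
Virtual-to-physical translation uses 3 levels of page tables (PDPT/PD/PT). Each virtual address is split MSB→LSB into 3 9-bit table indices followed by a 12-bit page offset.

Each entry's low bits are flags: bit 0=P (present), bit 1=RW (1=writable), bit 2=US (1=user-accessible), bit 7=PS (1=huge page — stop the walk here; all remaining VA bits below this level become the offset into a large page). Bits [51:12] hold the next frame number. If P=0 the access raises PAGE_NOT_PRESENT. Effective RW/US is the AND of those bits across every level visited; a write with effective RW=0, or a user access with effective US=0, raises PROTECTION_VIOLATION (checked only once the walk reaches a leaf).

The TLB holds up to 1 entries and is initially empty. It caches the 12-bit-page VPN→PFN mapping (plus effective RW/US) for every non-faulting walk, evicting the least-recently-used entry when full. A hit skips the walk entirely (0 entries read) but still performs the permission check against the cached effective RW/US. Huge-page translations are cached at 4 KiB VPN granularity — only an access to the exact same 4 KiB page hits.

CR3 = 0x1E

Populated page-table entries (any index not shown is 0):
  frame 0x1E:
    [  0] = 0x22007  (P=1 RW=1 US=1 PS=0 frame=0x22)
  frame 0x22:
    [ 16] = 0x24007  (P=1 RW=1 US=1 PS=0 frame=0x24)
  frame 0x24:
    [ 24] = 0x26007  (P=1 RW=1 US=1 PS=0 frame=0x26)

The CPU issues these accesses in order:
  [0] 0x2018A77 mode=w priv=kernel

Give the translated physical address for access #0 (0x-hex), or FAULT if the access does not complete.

Walk each access:
#0 VA=0x2018A77 (w,kernel):
  lvl0: tbl 0x1E, slot 0 ⇒ 0x22007 (P1/RW1/US1/PS0)
  lvl1: tbl 0x22, slot 16 ⇒ 0x24007 (P1/RW1/US1/PS0)
  lvl2: tbl 0x24, slot 24 ⇒ 0x26007 (P1/RW1/US1/PS0)
  → PA=0x26A77  (3 entries read)

Access #0 PA: 0x26A77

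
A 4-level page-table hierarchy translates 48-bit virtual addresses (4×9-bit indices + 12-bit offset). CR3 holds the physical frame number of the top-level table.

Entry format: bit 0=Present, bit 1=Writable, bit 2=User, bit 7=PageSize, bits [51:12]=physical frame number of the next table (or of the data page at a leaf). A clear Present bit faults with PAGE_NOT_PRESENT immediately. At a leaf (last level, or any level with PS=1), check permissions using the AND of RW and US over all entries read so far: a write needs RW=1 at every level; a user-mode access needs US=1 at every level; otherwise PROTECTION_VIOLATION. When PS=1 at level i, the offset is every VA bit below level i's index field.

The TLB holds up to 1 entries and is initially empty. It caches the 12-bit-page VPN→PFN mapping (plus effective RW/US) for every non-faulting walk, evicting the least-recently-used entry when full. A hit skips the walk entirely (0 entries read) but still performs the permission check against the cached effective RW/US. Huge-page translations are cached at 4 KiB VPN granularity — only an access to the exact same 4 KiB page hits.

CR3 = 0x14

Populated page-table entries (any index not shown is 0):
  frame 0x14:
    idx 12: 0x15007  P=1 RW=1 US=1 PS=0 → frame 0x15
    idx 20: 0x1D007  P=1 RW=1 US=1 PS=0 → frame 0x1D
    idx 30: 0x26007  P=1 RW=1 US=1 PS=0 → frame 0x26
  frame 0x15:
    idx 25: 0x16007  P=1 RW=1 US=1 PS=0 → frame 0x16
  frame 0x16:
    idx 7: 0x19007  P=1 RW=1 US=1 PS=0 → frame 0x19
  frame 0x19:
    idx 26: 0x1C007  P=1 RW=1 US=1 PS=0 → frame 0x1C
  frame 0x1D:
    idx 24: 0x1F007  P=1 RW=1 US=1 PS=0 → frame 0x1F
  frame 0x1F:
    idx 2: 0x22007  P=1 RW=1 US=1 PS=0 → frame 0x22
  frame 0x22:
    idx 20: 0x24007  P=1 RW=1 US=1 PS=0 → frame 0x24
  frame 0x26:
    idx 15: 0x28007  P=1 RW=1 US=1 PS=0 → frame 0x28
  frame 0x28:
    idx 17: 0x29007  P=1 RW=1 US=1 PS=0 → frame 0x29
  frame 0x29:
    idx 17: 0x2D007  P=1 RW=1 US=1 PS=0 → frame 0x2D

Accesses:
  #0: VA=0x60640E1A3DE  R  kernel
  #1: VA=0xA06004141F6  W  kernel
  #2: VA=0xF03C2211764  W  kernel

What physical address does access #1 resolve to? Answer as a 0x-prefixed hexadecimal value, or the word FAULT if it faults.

Trace:
#0 VA=0x60640E1A3DE (r,kernel):
  lvl0: tbl 0x14, slot 12 ⇒ 0x15007 (P1/RW1/US1/PS0)
  lvl1: tbl 0x15, slot 25 ⇒ 0x16007 (P1/RW1/US1/PS0)
  lvl2: tbl 0x16, slot 7 ⇒ 0x19007 (P1/RW1/US1/PS0)
  lvl3: tbl 0x19, slot 26 ⇒ 0x1C007 (P1/RW1/US1/PS0)
  ✓ 0x1C3DE  — 4 lookups
#1 VA=0xA06004141F6 (w,kernel):
  lvl0: tbl 0x14, slot 20 ⇒ 0x1D007 (P1/RW1/US1/PS0)
  lvl1: tbl 0x1D, slot 24 ⇒ 0x1F007 (P1/RW1/US1/PS0)
  lvl2: tbl 0x1F, slot 2 ⇒ 0x22007 (P1/RW1/US1/PS0)
  lvl3: tbl 0x22, slot 20 ⇒ 0x24007 (P1/RW1/US1/PS0)
  ✓ 0x241F6  — 4 lookups
#2 VA=0xF03C2211764 (w,kernel):
  lvl0: tbl 0x14, slot 30 ⇒ 0x26007 (P1/RW1/US1/PS0)
  lvl1: tbl 0x26, slot 15 ⇒ 0x28007 (P1/RW1/US1/PS0)
  lvl2: tbl 0x28, slot 17 ⇒ 0x29007 (P1/RW1/US1/PS0)
  lvl3: tbl 0x29, slot 17 ⇒ 0x2D007 (P1/RW1/US1/PS0)
  ✓ 0x2D764  — 4 lookups

Access #1 PA: 0x241F6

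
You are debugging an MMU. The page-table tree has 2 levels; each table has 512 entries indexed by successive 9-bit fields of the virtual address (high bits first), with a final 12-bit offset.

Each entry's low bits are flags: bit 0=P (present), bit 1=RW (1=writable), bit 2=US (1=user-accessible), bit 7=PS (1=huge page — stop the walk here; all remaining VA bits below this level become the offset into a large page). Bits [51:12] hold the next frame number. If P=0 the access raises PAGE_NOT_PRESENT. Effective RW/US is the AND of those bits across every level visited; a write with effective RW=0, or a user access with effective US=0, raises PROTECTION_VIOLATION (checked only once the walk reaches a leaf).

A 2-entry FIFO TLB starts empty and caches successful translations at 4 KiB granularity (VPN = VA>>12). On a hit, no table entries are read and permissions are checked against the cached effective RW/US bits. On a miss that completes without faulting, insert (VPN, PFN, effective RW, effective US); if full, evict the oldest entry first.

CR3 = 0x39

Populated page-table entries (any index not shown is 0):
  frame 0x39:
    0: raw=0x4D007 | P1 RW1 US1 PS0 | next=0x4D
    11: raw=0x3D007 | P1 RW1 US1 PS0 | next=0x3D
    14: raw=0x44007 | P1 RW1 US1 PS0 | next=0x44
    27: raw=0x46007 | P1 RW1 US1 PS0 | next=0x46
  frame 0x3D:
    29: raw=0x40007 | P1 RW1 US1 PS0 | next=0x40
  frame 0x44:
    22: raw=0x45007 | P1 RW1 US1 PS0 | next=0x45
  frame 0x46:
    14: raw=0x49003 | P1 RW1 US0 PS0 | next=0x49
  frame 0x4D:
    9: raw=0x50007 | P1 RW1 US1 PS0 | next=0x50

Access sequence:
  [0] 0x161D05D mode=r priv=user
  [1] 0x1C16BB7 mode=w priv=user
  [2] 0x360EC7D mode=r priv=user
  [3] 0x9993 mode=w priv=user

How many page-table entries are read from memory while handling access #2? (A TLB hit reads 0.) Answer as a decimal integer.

Per-access translation:
#0 VA=0x161D05D (r,user):
  L0: frame=0x39 idx=11 entry=0x3D007 [P=1 RW=1 US=1 PS=0]
  L1: frame=0x3D idx=29 entry=0x40007 [P=1 RW=1 US=1 PS=0]
  ✓ 0x4005D  — 2 lookups
#1 VA=0x1C16BB7 (w,user):
  L0: frame=0x39 idx=14 entry=0x44007 [P=1 RW=1 US=1 PS=0]
  L1: frame=0x44 idx=22 entry=0x45007 [P=1 RW=1 US=1 PS=0]
  ✓ 0x45BB7  — 2 lookups
#2 VA=0x360EC7D (r,user):
  L0: frame=0x39 idx=27 entry=0x46007 [P=1 RW=1 US=1 PS=0]
  L1: frame=0x46 idx=14 entry=0x49003 [P=1 RW=1 US=0 PS=0]
  ⇒ fault: PROTECTION_VIOLATION  — 2 lookups
#3 VA=0x9993 (w,user):
  L0: frame=0x39 idx=0 entry=0x4D007 [P=1 RW=1 US=1 PS=0]
  L1: frame=0x4D idx=9 entry=0x50007 [P=1 RW=1 US=1 PS=0]
  ✓ 0x50993  — 2 lookups

Entries read for #2: 2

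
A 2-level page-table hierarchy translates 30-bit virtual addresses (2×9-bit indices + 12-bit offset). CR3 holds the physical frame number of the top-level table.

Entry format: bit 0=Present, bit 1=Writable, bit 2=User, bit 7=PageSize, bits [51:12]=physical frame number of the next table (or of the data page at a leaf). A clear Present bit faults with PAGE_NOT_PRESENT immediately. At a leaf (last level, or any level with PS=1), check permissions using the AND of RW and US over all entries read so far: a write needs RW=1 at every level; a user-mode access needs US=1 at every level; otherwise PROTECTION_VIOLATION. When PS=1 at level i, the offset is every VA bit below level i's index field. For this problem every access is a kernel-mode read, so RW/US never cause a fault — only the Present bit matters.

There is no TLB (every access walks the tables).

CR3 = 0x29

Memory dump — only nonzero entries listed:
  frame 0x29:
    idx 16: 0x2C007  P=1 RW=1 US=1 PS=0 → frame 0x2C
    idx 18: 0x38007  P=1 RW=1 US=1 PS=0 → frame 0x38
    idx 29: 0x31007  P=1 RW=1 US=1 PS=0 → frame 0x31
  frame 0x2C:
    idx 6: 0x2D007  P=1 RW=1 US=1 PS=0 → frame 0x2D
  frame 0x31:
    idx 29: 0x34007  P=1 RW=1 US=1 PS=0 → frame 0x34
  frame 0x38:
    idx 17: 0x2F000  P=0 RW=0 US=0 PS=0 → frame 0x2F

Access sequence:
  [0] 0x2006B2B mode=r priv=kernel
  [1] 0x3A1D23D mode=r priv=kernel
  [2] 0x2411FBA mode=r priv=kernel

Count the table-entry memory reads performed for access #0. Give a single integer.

Per-access translation:
#0 VA=0x2006B2B (r,kernel):
  [0] read 0x29 idx=16: raw=0x2C007 flags P=1 W=1 U=1 S=0
  [1] read 0x2C idx=6: raw=0x2D007 flags P=1 W=1 U=1 S=0
  ✓ 0x2DB2B  — 2 lookups
#1 VA=0x3A1D23D (r,kernel):
  [0] read 0x29 idx=29: raw=0x31007 flags P=1 W=1 U=1 S=0
  [1] read 0x31 idx=29: raw=0x34007 flags P=1 W=1 U=1 S=0
  ✓ 0x3423D  — 2 lookups
#2 VA=0x2411FBA (r,kernel):
  [0] read 0x29 idx=18: raw=0x38007 flags P=1 W=1 U=1 S=0
  [1] read 0x38 idx=17: raw=0x2F000 flags P=0 W=0 U=0 S=0
  ⇒ fault: PAGE_NOT_PRESENT  — 2 lookups

Entries read for #0: 2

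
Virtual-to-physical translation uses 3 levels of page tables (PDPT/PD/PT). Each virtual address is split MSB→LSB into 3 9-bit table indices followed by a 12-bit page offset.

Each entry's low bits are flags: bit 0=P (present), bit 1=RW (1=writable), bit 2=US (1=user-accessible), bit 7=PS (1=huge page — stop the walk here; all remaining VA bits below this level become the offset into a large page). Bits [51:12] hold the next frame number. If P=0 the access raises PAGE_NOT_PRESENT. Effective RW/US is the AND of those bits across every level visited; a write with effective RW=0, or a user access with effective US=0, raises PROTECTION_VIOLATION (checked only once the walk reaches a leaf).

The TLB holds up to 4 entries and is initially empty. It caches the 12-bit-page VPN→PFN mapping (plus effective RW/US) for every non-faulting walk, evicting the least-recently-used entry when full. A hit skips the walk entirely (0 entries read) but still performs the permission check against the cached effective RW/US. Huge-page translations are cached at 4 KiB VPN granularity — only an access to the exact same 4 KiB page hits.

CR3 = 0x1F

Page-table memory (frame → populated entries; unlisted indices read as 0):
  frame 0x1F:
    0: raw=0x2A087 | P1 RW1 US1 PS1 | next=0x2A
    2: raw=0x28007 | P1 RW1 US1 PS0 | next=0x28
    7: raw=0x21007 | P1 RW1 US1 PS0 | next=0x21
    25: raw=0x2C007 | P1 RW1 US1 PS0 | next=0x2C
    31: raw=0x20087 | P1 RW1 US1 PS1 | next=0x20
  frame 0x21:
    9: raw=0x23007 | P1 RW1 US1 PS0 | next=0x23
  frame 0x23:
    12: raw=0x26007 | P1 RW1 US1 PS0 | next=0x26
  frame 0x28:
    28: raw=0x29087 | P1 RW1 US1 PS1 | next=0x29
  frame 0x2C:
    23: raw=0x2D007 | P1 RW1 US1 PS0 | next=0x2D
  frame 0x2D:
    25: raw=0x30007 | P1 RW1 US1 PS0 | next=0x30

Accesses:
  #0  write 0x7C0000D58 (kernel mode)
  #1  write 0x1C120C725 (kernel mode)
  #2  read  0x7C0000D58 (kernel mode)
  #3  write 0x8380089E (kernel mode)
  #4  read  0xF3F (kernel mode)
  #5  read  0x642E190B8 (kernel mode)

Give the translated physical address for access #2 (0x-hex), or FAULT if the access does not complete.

Trace:
#0 VA=0x7C0000D58 (w,kernel):
  lvl0: tbl 0x1F, slot 31 ⇒ 0x20087 (P1/RW1/US1/PS1)
  → PA=0x20D58 (huge @L0)  (1 entries read)
#1 VA=0x1C120C725 (w,kernel):
  lvl0: tbl 0x1F, slot 7 ⇒ 0x21007 (P1/RW1/US1/PS0)
  lvl1: tbl 0x21, slot 9 ⇒ 0x23007 (P1/RW1/US1/PS0)
  lvl2: tbl 0x23, slot 12 ⇒ 0x26007 (P1/RW1/US1/PS0)
  → PA=0x26725  (3 entries read)
#2 VA=0x7C0000D58 (r,kernel):
  TLB hit vpn=0x7C0000 → PA=0x20D58
#3 VA=0x8380089E (w,kernel):
  lvl0: tbl 0x1F, slot 2 ⇒ 0x28007 (P1/RW1/US1/PS0)
  lvl1: tbl 0x28, slot 28 ⇒ 0x29087 (P1/RW1/US1/PS1)
  → PA=0x2989E (huge @L1)  (2 entries read)
#4 VA=0xF3F (r,kernel):
  lvl0: tbl 0x1F, slot 0 ⇒ 0x2A087 (P1/RW1/US1/PS1)
  → PA=0x2AF3F (huge @L0)  (1 entries read)
#5 VA=0x642E190B8 (r,kernel):
  lvl0: tbl 0x1F, slot 25 ⇒ 0x2C007 (P1/RW1/US1/PS0)
  lvl1: tbl 0x2C, slot 23 ⇒ 0x2D007 (P1/RW1/US1/PS0)
  lvl2: tbl 0x2D, slot 25 ⇒ 0x30007 (P1/RW1/US1/PS0)
  → PA=0x300B8  (3 entries read)

Access #2 PA: 0x20D58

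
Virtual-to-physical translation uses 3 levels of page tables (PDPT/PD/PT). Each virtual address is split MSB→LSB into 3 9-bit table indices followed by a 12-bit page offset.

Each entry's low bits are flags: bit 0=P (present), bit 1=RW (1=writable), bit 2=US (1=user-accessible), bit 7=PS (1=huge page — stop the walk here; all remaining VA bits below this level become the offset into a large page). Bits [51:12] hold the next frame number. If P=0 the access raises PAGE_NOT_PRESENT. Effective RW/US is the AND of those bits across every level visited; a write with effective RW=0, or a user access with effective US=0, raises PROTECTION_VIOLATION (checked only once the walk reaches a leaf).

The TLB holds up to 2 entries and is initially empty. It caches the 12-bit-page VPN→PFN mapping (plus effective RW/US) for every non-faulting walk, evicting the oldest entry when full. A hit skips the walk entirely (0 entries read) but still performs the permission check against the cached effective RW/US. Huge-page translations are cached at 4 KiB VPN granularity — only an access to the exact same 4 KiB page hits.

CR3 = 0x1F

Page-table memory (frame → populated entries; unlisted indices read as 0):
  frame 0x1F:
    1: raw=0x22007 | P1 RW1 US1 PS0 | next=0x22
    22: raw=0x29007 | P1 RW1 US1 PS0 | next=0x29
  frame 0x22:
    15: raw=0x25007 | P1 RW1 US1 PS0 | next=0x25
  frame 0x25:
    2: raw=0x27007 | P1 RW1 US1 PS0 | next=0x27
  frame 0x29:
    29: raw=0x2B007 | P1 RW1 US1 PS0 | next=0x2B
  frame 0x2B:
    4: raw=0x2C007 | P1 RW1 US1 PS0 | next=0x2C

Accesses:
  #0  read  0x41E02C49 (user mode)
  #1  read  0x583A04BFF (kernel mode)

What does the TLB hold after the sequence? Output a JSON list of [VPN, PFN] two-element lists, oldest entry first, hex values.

Trace:
#0 VA=0x41E02C49 (r,user):
  L0: frame=0x1F idx=1 entry=0x22007 [P=1 RW=1 US=1 PS=0]
  L1: frame=0x22 idx=15 entry=0x25007 [P=1 RW=1 US=1 PS=0]
  L2: frame=0x25 idx=2 entry=0x27007 [P=1 RW=1 US=1 PS=0]
  ⇒ phys 0x27C49  [3 reads]
#1 VA=0x583A04BFF (r,kernel):
  L0: frame=0x1F idx=22 entry=0x29007 [P=1 RW=1 US=1 PS=0]
  L1: frame=0x29 idx=29 entry=0x2B007 [P=1 RW=1 US=1 PS=0]
  L2: frame=0x2B idx=4 entry=0x2C007 [P=1 RW=1 US=1 PS=0]
  ⇒ phys 0x2CBFF  [3 reads]

TLB: [["0x41E02", "0x27"], ["0x583A04", "0x2C"]]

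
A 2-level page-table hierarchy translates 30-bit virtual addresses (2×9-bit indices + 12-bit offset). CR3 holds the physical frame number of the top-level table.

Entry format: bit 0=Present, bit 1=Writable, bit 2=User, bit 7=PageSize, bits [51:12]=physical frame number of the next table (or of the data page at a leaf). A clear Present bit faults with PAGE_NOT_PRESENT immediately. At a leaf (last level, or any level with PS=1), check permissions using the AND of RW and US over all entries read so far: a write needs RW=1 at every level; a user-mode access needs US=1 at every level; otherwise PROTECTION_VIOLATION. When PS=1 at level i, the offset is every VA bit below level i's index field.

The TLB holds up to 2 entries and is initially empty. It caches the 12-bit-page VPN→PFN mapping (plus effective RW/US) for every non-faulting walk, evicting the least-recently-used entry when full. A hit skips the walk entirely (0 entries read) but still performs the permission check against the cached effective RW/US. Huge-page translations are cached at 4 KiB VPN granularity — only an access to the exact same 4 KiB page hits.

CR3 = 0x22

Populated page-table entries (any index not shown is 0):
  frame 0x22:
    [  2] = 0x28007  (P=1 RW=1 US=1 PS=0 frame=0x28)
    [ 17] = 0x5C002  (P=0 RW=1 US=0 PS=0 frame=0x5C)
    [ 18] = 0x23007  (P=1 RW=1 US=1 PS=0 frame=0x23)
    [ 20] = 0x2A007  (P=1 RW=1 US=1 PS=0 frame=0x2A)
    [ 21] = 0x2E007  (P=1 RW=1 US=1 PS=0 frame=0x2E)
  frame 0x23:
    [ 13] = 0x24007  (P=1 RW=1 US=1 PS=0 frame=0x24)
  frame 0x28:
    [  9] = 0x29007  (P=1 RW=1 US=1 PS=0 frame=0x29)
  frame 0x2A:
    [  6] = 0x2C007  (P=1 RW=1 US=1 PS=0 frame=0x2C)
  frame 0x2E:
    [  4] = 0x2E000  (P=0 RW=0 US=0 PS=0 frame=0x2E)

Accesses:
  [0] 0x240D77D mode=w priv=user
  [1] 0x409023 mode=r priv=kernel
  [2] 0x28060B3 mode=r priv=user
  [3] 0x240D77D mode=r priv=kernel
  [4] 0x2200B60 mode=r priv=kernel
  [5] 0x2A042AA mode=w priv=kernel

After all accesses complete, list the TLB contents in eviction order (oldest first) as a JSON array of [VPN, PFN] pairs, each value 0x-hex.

Per-access translation:
#0 VA=0x240D77D (w,user):
  [0] read 0x22 idx=18: raw=0x23007 flags P=1 W=1 U=1 S=0
  [1] read 0x23 idx=13: raw=0x24007 flags P=1 W=1 U=1 S=0
  ⇒ phys 0x2477D  [2 reads]
#1 VA=0x409023 (r,kernel):
  [0] read 0x22 idx=2: raw=0x28007 flags P=1 W=1 U=1 S=0
  [1] read 0x28 idx=9: raw=0x29007 flags P=1 W=1 U=1 S=0
  ⇒ phys 0x29023  [2 reads]
#2 VA=0x28060B3 (r,user):
  [0] read 0x22 idx=20: raw=0x2A007 flags P=1 W=1 U=1 S=0
  [1] read 0x2A idx=6: raw=0x2C007 flags P=1 W=1 U=1 S=0
  ⇒ phys 0x2C0B3  [2 reads]
#3 VA=0x240D77D (r,kernel):
  [0] read 0x22 idx=18: raw=0x23007 flags P=1 W=1 U=1 S=0
  [1] read 0x23 idx=13: raw=0x24007 flags P=1 W=1 U=1 S=0
  ⇒ phys 0x2477D  [2 reads]
#4 VA=0x2200B60 (r,kernel):
  [0] read 0x22 idx=17: raw=0x5C002 flags P=0 W=1 U=0 S=0
  ✗ PAGE_NOT_PRESENT  [1 reads]
#5 VA=0x2A042AA (w,kernel):
  [0] read 0x22 idx=21: raw=0x2E007 flags P=1 W=1 U=1 S=0
  [1] read 0x2E idx=4: raw=0x2E000 flags P=0 W=0 U=0 S=0
  ✗ PAGE_NOT_PRESENT  [2 reads]

TLB: [["0x2806", "0x2C"], ["0x240D", "0x24"]]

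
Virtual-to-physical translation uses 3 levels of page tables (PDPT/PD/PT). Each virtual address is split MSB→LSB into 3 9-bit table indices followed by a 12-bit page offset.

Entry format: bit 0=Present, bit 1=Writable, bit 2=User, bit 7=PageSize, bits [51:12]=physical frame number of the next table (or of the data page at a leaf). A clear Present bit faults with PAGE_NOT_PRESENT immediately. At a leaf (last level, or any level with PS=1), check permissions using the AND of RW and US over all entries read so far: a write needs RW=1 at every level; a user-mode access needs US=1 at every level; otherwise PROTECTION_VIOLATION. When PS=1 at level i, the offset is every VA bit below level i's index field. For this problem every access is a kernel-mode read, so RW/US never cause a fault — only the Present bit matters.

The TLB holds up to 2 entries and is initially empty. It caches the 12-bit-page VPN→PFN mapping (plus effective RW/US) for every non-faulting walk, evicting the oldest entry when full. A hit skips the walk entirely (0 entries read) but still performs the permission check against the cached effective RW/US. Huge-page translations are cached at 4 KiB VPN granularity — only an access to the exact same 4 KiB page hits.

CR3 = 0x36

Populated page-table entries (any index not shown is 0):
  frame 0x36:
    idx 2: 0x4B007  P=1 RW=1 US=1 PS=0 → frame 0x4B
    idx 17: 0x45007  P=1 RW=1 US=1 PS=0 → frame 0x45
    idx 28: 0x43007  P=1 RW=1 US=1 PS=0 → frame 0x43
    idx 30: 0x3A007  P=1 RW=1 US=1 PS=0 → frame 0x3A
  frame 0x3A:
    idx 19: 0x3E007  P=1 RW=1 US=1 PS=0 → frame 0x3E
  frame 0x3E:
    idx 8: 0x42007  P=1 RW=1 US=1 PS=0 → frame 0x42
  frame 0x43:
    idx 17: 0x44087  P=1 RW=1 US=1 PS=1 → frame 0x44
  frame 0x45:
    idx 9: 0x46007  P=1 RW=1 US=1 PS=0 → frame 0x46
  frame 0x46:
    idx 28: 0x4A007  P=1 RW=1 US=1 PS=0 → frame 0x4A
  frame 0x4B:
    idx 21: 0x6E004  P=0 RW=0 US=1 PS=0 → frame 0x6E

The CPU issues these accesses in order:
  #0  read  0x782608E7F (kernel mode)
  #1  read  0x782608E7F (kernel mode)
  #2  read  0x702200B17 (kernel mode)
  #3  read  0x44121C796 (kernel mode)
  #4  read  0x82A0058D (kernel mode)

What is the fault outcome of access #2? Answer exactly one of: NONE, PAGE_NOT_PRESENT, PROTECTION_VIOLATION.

Per-access translation:
#0 VA=0x782608E7F (r,kernel):
  lvl0: tbl 0x36, slot 30 ⇒ 0x3A007 (P1/RW1/US1/PS0)
  lvl1: tbl 0x3A, slot 19 ⇒ 0x3E007 (P1/RW1/US1/PS0)
  lvl2: tbl 0x3E, slot 8 ⇒ 0x42007 (P1/RW1/US1/PS0)
  → PA=0x42E7F  (3 entries read)
#1 VA=0x782608E7F (r,kernel):
  TLB hit vpn=0x782608 → PA=0x42E7F
#2 VA=0x702200B17 (r,kernel):
  lvl0: tbl 0x36, slot 28 ⇒ 0x43007 (P1/RW1/US1/PS0)
  lvl1: tbl 0x43, slot 17 ⇒ 0x44087 (P1/RW1/US1/PS1)
  → PA=0x44B17 (huge @L1)  (2 entries read)
#3 VA=0x44121C796 (r,kernel):
  lvl0: tbl 0x36, slot 17 ⇒ 0x45007 (P1/RW1/US1/PS0)
  lvl1: tbl 0x45, slot 9 ⇒ 0x46007 (P1/RW1/US1/PS0)
  lvl2: tbl 0x46, slot 28 ⇒ 0x4A007 (P1/RW1/US1/PS0)
  → PA=0x4A796  (3 entries read)
#4 VA=0x82A0058D (r,kernel):
  lvl0: tbl 0x36, slot 2 ⇒ 0x4B007 (P1/RW1/US1/PS0)
  lvl1: tbl 0x4B, slot 21 ⇒ 0x6E004 (P0/RW0/US1/PS0)
  ⇒ fault: PAGE_NOT_PRESENT  — 2 lookups

Access #2 fault: NONE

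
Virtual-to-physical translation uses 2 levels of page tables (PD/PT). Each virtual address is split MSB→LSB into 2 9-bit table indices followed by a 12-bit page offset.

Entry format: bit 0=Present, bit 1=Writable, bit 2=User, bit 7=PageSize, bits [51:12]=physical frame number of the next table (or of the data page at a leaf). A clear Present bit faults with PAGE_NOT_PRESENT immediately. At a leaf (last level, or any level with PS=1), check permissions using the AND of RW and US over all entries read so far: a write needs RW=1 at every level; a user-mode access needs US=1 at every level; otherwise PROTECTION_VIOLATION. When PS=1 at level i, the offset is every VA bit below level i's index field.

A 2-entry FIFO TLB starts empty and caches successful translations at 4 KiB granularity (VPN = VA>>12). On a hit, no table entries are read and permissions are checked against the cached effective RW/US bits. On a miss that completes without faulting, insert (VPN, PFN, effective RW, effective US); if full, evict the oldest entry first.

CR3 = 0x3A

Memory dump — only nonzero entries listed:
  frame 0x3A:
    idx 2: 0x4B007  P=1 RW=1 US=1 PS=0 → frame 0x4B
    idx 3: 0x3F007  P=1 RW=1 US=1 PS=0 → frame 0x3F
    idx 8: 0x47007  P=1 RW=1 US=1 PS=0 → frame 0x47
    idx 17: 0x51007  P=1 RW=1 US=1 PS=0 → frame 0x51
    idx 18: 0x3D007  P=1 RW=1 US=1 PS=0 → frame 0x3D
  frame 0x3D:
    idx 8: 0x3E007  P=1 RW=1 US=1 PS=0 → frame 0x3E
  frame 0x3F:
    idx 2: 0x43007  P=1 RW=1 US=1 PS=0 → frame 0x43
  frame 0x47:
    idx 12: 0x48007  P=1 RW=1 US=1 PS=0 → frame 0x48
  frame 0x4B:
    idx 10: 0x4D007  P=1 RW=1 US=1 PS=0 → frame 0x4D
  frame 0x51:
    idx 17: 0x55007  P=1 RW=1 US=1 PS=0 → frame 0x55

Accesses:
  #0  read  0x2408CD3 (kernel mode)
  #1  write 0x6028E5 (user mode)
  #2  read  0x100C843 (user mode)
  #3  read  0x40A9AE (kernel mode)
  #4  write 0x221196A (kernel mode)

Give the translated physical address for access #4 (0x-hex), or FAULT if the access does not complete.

Walk each access:
#0 VA=0x2408CD3 (r,kernel):
  lvl0: tbl 0x3A, slot 18 ⇒ 0x3D007 (P1/RW1/US1/PS0)
  lvl1: tbl 0x3D, slot 8 ⇒ 0x3E007 (P1/RW1/US1/PS0)
  ⇒ phys 0x3ECD3  [2 reads]
#1 VA=0x6028E5 (w,user):
  lvl0: tbl 0x3A, slot 3 ⇒ 0x3F007 (P1/RW1/US1/PS0)
  lvl1: tbl 0x3F, slot 2 ⇒ 0x43007 (P1/RW1/US1/PS0)
  ⇒ phys 0x438E5  [2 reads]
#2 VA=0x100C843 (r,user):
  lvl0: tbl 0x3A, slot 8 ⇒ 0x47007 (P1/RW1/US1/PS0)
  lvl1: tbl 0x47, slot 12 ⇒ 0x48007 (P1/RW1/US1/PS0)
  ⇒ phys 0x48843  [2 reads]
#3 VA=0x40A9AE (r,kernel):
  lvl0: tbl 0x3A, slot 2 ⇒ 0x4B007 (P1/RW1/US1/PS0)
  lvl1: tbl 0x4B, slot 10 ⇒ 0x4D007 (P1/RW1/US1/PS0)
  ⇒ phys 0x4D9AE  [2 reads]
#4 VA=0x221196A (w,kernel):
  lvl0: tbl 0x3A, slot 17 ⇒ 0x51007 (P1/RW1/US1/PS0)
  lvl1: tbl 0x51, slot 17 ⇒ 0x55007 (P1/RW1/US1/PS0)
  ⇒ phys 0x5596A  [2 reads]

Access #4 PA: 0x5596A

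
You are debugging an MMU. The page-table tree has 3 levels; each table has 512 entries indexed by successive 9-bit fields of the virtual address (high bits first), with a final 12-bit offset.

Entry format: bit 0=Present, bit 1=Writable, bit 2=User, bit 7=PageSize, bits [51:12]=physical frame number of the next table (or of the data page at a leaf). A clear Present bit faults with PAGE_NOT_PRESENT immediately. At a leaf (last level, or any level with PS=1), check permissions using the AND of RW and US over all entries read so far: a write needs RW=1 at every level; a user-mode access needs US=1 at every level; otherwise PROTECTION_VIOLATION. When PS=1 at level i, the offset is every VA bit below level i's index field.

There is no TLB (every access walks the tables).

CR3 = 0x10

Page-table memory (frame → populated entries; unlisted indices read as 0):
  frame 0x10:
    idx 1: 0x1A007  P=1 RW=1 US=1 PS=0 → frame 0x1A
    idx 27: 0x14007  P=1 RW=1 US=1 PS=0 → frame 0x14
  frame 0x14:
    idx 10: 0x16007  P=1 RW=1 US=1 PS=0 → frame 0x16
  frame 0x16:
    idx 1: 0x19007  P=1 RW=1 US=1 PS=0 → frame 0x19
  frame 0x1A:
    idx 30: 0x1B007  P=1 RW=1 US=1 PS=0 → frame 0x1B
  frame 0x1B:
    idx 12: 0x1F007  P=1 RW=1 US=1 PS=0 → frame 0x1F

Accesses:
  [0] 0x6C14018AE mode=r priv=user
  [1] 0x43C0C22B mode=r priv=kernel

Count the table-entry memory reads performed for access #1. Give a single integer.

Trace:
#0 VA=0x6C14018AE (r,user):
  lvl0: tbl 0x10, slot 27 ⇒ 0x14007 (P1/RW1/US1/PS0)
  lvl1: tbl 0x14, slot 10 ⇒ 0x16007 (P1/RW1/US1/PS0)
  lvl2: tbl 0x16, slot 1 ⇒ 0x19007 (P1/RW1/US1/PS0)
  ⇒ phys 0x198AE  [3 reads]
#1 VA=0x43C0C22B (r,kernel):
  lvl0: tbl 0x10, slot 1 ⇒ 0x1A007 (P1/RW1/US1/PS0)
  lvl1: tbl 0x1A, slot 30 ⇒ 0x1B007 (P1/RW1/US1/PS0)
  lvl2: tbl 0x1B, slot 12 ⇒ 0x1F007 (P1/RW1/US1/PS0)
  ⇒ phys 0x1F22B  [3 reads]

Entries read for #1: 3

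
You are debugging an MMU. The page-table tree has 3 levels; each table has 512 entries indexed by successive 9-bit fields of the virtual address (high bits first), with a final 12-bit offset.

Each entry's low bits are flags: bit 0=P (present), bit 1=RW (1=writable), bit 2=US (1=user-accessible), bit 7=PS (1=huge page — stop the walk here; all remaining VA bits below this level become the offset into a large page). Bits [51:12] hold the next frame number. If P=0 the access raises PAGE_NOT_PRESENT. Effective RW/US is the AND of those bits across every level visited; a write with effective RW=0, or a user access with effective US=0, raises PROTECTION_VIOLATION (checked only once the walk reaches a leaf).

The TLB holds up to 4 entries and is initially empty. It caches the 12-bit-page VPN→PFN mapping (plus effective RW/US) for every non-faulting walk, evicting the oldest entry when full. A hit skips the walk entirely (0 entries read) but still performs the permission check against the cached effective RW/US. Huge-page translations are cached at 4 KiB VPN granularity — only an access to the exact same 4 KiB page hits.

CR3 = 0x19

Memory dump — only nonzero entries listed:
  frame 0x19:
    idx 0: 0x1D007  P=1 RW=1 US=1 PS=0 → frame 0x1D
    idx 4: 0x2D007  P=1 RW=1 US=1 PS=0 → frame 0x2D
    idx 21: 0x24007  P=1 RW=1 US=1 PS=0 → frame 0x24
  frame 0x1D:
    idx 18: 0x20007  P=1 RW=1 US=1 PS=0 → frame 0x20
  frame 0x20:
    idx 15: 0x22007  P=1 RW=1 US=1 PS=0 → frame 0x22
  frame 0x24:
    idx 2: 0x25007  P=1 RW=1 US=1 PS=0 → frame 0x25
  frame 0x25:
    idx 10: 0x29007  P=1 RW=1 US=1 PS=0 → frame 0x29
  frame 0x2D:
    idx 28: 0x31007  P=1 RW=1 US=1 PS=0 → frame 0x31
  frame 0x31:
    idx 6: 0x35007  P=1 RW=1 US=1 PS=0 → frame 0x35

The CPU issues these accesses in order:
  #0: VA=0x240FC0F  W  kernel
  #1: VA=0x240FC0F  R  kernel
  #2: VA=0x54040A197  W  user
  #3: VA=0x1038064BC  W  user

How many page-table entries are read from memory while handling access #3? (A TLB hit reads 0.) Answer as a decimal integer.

Walk each access:
#0 VA=0x240FC0F (w,kernel):
  L0: frame=0x19 idx=0 entry=0x1D007 [P=1 RW=1 US=1 PS=0]
  L1: frame=0x1D idx=18 entry=0x20007 [P=1 RW=1 US=1 PS=0]
  L2: frame=0x20 idx=15 entry=0x22007 [P=1 RW=1 US=1 PS=0]
  ✓ 0x22C0F  — 3 lookups
#1 VA=0x240FC0F (r,kernel):
  TLB hit vpn=0x240F → PA=0x22C0F
#2 VA=0x54040A197 (w,user):
  L0: frame=0x19 idx=21 entry=0x24007 [P=1 RW=1 US=1 PS=0]
  L1: frame=0x24 idx=2 entry=0x25007 [P=1 RW=1 US=1 PS=0]
  L2: frame=0x25 idx=10 entry=0x29007 [P=1 RW=1 US=1 PS=0]
  ✓ 0x29197  — 3 lookups
#3 VA=0x1038064BC (w,user):
  L0: frame=0x19 idx=4 entry=0x2D007 [P=1 RW=1 US=1 PS=0]
  L1: frame=0x2D idx=28 entry=0x31007 [P=1 RW=1 US=1 PS=0]
  L2: frame=0x31 idx=6 entry=0x35007 [P=1 RW=1 US=1 PS=0]
  ✓ 0x354BC  — 3 lookups

Entries read for #3: 3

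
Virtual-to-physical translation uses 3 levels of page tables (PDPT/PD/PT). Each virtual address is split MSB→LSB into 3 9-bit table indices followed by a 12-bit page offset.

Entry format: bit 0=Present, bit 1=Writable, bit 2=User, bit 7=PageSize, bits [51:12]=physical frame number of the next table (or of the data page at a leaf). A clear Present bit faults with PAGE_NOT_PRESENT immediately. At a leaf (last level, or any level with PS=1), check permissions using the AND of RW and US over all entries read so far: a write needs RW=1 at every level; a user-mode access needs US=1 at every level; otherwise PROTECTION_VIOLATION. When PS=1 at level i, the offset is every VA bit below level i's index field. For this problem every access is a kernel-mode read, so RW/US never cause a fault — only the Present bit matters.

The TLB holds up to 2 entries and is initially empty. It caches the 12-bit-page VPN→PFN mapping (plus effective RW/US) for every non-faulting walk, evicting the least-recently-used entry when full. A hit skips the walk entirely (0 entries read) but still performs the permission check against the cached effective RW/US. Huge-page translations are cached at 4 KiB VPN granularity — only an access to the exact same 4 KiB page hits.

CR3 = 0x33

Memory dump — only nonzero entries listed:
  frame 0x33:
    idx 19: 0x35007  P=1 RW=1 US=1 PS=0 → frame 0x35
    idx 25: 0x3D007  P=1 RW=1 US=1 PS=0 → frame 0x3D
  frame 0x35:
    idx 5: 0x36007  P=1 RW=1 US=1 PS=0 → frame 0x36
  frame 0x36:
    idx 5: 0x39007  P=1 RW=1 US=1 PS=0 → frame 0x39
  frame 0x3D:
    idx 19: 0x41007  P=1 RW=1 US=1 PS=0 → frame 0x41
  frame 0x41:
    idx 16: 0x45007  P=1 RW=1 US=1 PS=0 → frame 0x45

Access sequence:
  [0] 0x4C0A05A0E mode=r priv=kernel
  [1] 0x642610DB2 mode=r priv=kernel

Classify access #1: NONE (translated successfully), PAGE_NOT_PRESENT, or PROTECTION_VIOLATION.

Trace:
#0 VA=0x4C0A05A0E (r,kernel):
  [0] read 0x33 idx=19: raw=0x35007 flags P=1 W=1 U=1 S=0
  [1] read 0x35 idx=5: raw=0x36007 flags P=1 W=1 U=1 S=0
  [2] read 0x36 idx=5: raw=0x39007 flags P=1 W=1 U=1 S=0
  ⇒ phys 0x39A0E  [3 reads]
#1 VA=0x642610DB2 (r,kernel):
  [0] read 0x33 idx=25: raw=0x3D007 flags P=1 W=1 U=1 S=0
  [1] read 0x3D idx=19: raw=0x41007 flags P=1 W=1 U=1 S=0
  [2] read 0x41 idx=16: raw=0x45007 flags P=1 W=1 U=1 S=0
  ⇒ phys 0x45DB2  [3 reads]

Access #1 fault: NONE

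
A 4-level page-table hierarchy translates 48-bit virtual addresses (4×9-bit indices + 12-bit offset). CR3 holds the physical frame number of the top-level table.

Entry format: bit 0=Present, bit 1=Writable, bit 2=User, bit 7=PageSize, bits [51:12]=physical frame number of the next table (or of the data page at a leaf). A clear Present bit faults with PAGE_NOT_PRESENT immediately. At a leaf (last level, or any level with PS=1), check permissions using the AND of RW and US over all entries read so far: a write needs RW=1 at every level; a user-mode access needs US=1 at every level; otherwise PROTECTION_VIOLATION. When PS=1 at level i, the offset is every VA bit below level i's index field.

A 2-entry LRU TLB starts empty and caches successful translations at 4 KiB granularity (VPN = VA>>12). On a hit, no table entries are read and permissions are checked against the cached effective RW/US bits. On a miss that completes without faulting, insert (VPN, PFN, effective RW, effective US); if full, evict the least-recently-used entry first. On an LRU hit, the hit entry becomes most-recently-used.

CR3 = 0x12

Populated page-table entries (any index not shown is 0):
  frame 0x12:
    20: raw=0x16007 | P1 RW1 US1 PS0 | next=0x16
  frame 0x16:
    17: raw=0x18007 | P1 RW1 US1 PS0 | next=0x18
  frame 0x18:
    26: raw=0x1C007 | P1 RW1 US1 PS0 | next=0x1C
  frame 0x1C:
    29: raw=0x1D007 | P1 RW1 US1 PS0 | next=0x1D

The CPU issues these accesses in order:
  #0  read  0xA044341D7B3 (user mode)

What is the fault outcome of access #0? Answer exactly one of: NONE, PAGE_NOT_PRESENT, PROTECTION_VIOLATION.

Per-access translation:
#0 VA=0xA044341D7B3 (r,user):
  lvl0: tbl 0x12, slot 20 ⇒ 0x16007 (P1/RW1/US1/PS0)
  lvl1: tbl 0x16, slot 17 ⇒ 0x18007 (P1/RW1/US1/PS0)
  lvl2: tbl 0x18, slot 26 ⇒ 0x1C007 (P1/RW1/US1/PS0)
  lvl3: tbl 0x1C, slot 29 ⇒ 0x1D007 (P1/RW1/US1/PS0)
  ✓ 0x1D7B3  — 4 lookups

Access #0 fault: NONE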